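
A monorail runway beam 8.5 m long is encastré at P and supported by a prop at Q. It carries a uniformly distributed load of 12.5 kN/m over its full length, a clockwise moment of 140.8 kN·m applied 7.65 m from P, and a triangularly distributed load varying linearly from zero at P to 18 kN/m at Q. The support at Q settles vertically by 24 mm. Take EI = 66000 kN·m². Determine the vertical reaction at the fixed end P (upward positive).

R_P = 83.97 kN

Take the reaction at Q as the redundant and release it; the primary structure is a cantilever fixed at P.
Deflection at Q on the released cantilever, summing each load's contribution:
  UDL 12.5: wL⁴/(8EI) = 8156/EI
  clockwise couple 140.8 at a = 7.65: M₀a(2L − a)/(2EI) = 5036/EI
  triangular load, peak 18 at the free end: 11w₀L⁴/(120EI) = 8613/EI
  δ_0 = 21805/EI
Flexibility coefficient — unit upward force at Q: δ_{QQ} = L³/(3EI) = 204.7/EI.
With EI = 66000 kN·m²: δ_0 = 0.33038 m and δ_{QQ} = 0.003102 m/kN.
Compatibility — the beam at Q must follow the support down by 0.024 m: δ_0 − R_Q·δ_{QQ} = 0.024, so R_Q = (0.33038 − 0.024)/0.003102 = 98.78 kN.
Vertical equilibrium: R_P = ΣP − R_Q = 182.8 − 98.78 = 83.97 kN.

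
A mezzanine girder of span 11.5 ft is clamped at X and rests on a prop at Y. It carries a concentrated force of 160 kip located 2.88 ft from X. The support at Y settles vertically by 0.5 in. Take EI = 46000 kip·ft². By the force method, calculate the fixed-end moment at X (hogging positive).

Take the reaction at Y as the redundant and release it; the primary structure is a cantilever fixed at X.
Downward deflection at the released point Y due to the loads:
  point load 160 at a = 2.88: Pa²(3L − a)/(6EI) = 6994/EI
Flexibility coefficient — unit upward force at Y: δ_{YY} = L³/(3EI) = 507/EI.
With EI = 46000 kip·ft²: δ_0 = 0.15204 ft and δ_{YY} = 0.011021 ft/kip.
Compatibility — the beam at Y must follow the support down by 0.04167 ft: δ_0 − R_Y·δ_{YY} = 0.04167, so R_Y = (0.15204 − 0.04167)/0.011021 = 10.01 kip.
Moment equilibrium about X: M_X = Σ(load moments about X) − R_Y·L = 460.8 − 10.01×11.5 = 345.6 kip·ft.

M_X = 345.6 kip·ft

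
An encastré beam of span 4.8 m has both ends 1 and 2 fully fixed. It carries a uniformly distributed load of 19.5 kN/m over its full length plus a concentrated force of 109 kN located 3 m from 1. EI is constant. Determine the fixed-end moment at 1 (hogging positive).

M_1 = 83.42 kN·m

Take the two fixed-end moments M_1, M_2 as redundants; the released structure is the simple span 12.
Simple-span end rotations at 1 and 2 under the given loads:
  at 1: UDL 19.5: wL³/(24EI) = 89.86/EI
  at 2: UDL 19.5: wL³/(24EI) = 89.86/EI
  at 1: point load 109 at a = 3: Pab(L + b)/(6LEI) = 134.9/EI
  at 2: point load 109 at a = 3: Pab(L + a)/(6LEI) = 159.4/EI
  θ_10 = 224.7/EI,  θ_20 = 249.3/EI
Flexibility coefficients: a unit moment at one end gives L/(3EI) there and L/(6EI) at the far end, so f₁₁ = f₂₂ = 1.6/EI and f₁₂ = f₂₁ = 0.8/EI.
Compatibility — zero rotation at each built-in end:
  1.6 M_1 + 0.8 M_2 = 224.7
  0.8 M_1 + 1.6 M_2 = 249.3
Solving the pair gives M_1 = 83.42 kN·m and M_2 = 114.1 kN·m (hogging).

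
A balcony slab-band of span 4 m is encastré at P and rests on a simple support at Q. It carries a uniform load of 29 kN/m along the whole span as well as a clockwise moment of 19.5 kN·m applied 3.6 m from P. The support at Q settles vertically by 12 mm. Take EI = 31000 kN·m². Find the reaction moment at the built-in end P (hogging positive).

M_P = 118.3 kN·m

Take the reaction at Q as the redundant and release it; the primary structure is a cantilever fixed at P.
Free-end deflection of the primary structure under the applied loading (downward +):
  UDL 29: wL⁴/(8EI) = 928/EI
  clockwise couple 19.5 at a = 3.6: M₀a(2L − a)/(2EI) = 154.4/EI
  δ_0 = 1082/EI
Tip deflection under a unit load at Q: L³/(3EI) = 21.33/EI.
With EI = 31000 kN·m²: δ_0 = 0.034917 m and δ_{QQ} = 0.000688 m/kN.
Compatibility — the beam at Q must follow the support down by 0.012 m: δ_0 − R_Q·δ_{QQ} = 0.012, so R_Q = (0.034917 − 0.012)/0.000688 = 33.3 kN.
Moment equilibrium about P: M_P = Σ(load moments about P) − R_Q·L = 251.5 − 33.3×4 = 118.3 kN·m.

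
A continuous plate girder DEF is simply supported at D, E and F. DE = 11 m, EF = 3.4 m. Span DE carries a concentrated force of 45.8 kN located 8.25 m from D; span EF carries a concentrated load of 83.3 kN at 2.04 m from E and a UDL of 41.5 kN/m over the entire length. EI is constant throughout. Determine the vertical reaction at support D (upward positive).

R_D = 3.402 kN

Insert a hinge at E; M_E is the redundant, and each span becomes simply supported.
Rotations at E on the released spans (each span's end-slope, ×1/EI):
  span DE: point load 45.8 at a = 8.25: Pab(L + a)/(6LEI) = 303.1/EI
  span EF: point load 83.3 at a = 2.04: Pab(L + b)/(6LEI) = 53.93/EI
  span EF: UDL 41.5: wL³/(24EI) = 67.96/EI
  relative rotation θ_0 = (303.1 + 121.9)/EI = 425/EI
A unit hogging moment at E produces rotation L₁/(3EI) + L₂/(3EI) = 4.8/EI.
Compatibility: M_E·(L₁+L₂)/(3EI) = θ_0, giving M_E = 88.53 kN·m (hogging).
Span DE, ΣM about D with M_E applied at E: R_E^{DE}·11 = 377.9 + 88.53, so R_E^{DE} = 42.4 kN and R_D = 45.8 − 42.4 = 3.402 kN.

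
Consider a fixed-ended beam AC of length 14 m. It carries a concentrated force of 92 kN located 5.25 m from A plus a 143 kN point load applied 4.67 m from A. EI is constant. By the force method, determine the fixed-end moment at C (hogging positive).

M_C = 261.7 kN·m

Release both end moments; the primary structure is a simply-supported span AC with redundants M_A and M_C.
Simple-span end rotations at A and C under the given loads:
  at A: point load 92 at a = 5.25: Pab(L + b)/(6LEI) = 1145/EI
  at C: point load 92 at a = 5.25: Pab(L + a)/(6LEI) = 968.5/EI
  at A: point load 143 at a = 4.67: Pab(L + b)/(6LEI) = 1730/EI
  at C: point load 143 at a = 4.67: Pab(L + a)/(6LEI) = 1385/EI
  θ_A0 = 2875/EI,  θ_C0 = 2353/EI
Flexibility coefficients: a unit moment at one end gives L/(3EI) there and L/(6EI) at the far end, so f₁₁ = f₂₂ = 4.667/EI and f₁₂ = f₂₁ = 2.333/EI.
Compatibility — zero rotation at each built-in end:
  4.667 M_A + 2.333 M_C = 2875
  2.333 M_A + 4.667 M_C = 2353
Solving the pair gives M_A = 485.3 kN·m and M_C = 261.7 kN·m (hogging).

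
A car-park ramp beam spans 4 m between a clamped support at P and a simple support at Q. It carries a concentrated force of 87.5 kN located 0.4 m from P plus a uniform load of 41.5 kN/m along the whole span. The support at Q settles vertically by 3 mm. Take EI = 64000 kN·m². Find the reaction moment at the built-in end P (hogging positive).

M_P = 148.9 kN·m

Remove the prop at Q; the released (primary) structure is a cantilever built in at P.
Deflection at Q on the released cantilever, summing each load's contribution:
  point load 87.5 at a = 0.4: Pa²(3L − a)/(6EI) = 27.07/EI
  UDL 41.5: wL⁴/(8EI) = 1328/EI
  δ_0 = 1355/EI
Tip deflection under a unit load at Q: L³/(3EI) = 21.33/EI.
With EI = 64000 kN·m²: δ_0 = 0.021173 m and δ_{QQ} = 0.000333 m/kN.
Compatibility — the beam at Q must follow the support down by 0.003 m: δ_0 − R_Q·δ_{QQ} = 0.003, so R_Q = (0.021173 − 0.003)/0.000333 = 54.52 kN.
Moment equilibrium about P: M_P = Σ(load moments about P) − R_Q·L = 367 − 54.52×4 = 148.9 kN·m.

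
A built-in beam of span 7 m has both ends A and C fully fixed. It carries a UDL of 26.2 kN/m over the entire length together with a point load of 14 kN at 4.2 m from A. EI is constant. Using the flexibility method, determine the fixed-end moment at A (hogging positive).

Release both end moments; the primary structure is a simply-supported span AC with redundants M_A and M_C.
Simple-span end rotations at A and C under the given loads:
  at A: UDL 26.2: wL³/(24EI) = 374.4/EI
  at C: UDL 26.2: wL³/(24EI) = 374.4/EI
  at A: point load 14 at a = 4.2: Pab(L + b)/(6LEI) = 38.42/EI
  at C: point load 14 at a = 4.2: Pab(L + a)/(6LEI) = 43.9/EI
  θ_A0 = 412.9/EI,  θ_C0 = 418.3/EI
Flexibility coefficients: a unit moment at one end gives L/(3EI) there and L/(6EI) at the far end, so f₁₁ = f₂₂ = 2.333/EI and f₁₂ = f₂₁ = 1.167/EI.
Compatibility — zero rotation at each built-in end:
  2.333 M_A + 1.167 M_C = 412.9
  1.167 M_A + 2.333 M_C = 418.3
Solving the pair gives M_A = 116.4 kN·m and M_C = 121.1 kN·m (hogging).

M_A = 116.4 kN·m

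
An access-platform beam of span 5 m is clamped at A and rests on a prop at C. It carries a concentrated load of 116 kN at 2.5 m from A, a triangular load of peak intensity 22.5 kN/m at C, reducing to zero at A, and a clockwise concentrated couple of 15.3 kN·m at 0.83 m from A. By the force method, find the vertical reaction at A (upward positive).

R_A = 103.7 kN

Release the roller at C. Primary structure: cantilever fixed at A.
Deflection at C on the released cantilever, summing each load's contribution:
  point load 116 at a = 2.5: Pa²(3L − a)/(6EI) = 1510/EI
  triangular load, peak 22.5 at the free end: 11w₀L⁴/(120EI) = 1289/EI
  clockwise couple 15.3 at a = 0.83: M₀a(2L − a)/(2EI) = 58.22/EI
  δ_0 = 2858/EI
Flexibility coefficient — unit upward force at C: δ_{CC} = L³/(3EI) = 41.67/EI.
Compatibility at C: δ_0 − R_C·δ_{CC} = 0, so R_C = 2858/41.67 = 68.58 kN.
Vertical equilibrium: R_A = ΣP − R_C = 172.2 − 68.58 = 103.7 kN.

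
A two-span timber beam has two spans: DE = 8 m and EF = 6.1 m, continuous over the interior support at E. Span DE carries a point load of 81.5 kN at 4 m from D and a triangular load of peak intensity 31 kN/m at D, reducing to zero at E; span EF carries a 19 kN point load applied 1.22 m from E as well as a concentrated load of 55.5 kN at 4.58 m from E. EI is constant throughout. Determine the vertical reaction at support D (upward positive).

Insert a hinge at E; M_E is the redundant, and each span becomes simply supported.
End slopes at the hinge E, treating each span as simply supported:
  span DE: point load 81.5 at a = 4: Pab(L + a)/(6LEI) = 326/EI
  span DE: triangular load, peak 31: 7w₀L³/(360EI) = 308.6/EI
  span EF: point load 19 at a = 1.22: Pab(L + b)/(6LEI) = 33.94/EI
  span EF: point load 55.5 at a = 4.58: Pab(L + b)/(6LEI) = 80.44/EI
  relative rotation θ_0 = (634.6 + 114.4)/EI = 749/EI
A unit hogging moment at E produces rotation L₁/(3EI) + L₂/(3EI) = 4.7/EI.
Slope continuity at E: θ_0 = M_E·4.7/EI, so M_E = 749/4.7 = 159.4 kN·m (hogging).
Span DE, ΣM about D with M_E applied at E: R_E^{DE}·8 = 656.7 + 159.4, so R_E^{DE} = 102 kN and R_D = 205.5 − 102 = 103.5 kN.

R_D = 103.5 kN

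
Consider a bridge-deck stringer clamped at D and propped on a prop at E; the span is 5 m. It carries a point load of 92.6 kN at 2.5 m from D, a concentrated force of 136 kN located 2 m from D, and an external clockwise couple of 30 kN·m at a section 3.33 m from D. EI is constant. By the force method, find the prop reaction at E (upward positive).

Take the reaction at E as the redundant and release it; the primary structure is a cantilever fixed at D.
Free-end deflection of the primary structure under the applied loading (downward +):
  point load 92.6 at a = 2.5: Pa²(3L − a)/(6EI) = 1206/EI
  point load 136 at a = 2: Pa²(3L − a)/(6EI) = 1179/EI
  clockwise couple 30 at a = 3.33: M₀a(2L − a)/(2EI) = 333.2/EI
  δ_0 = 2718/EI
Tip deflection under a unit load at E: L³/(3EI) = 41.67/EI.
Compatibility at E: δ_0 − R_E·δ_{EE} = 0, so R_E = 2718/41.67 = 65.22 kN.

R_E = 65.22 kN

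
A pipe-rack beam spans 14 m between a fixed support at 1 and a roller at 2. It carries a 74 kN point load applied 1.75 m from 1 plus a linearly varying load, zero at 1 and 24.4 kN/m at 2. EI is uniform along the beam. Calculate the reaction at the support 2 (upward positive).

R_2 = 95.6 kN

Release the roller at 2. Primary structure: cantilever fixed at 1.
Deflection at 2 on the released cantilever, summing each load's contribution:
  point load 74 at a = 1.75: Pa²(3L − a)/(6EI) = 1520/EI
  triangular load, peak 24.4 at the free end: 11w₀L⁴/(120EI) = 85924/EI
  δ_0 = 87444/EI
Flexibility coefficient — unit upward force at 2: δ_{22} = L³/(3EI) = 914.7/EI.
The prop prevents deflection at 2: R_2 = δ_0/δ_{22} = 87444/914.7 = 95.6 kN.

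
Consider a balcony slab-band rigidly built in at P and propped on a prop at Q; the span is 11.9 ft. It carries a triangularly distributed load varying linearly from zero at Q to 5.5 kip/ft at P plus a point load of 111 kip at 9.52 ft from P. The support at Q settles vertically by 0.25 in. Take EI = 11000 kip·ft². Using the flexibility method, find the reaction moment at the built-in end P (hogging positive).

M_P = 183.6 kip·ft

Remove the prop at Q; the released (primary) structure is a cantilever built in at P.
Primary-structure tip deflection at Q by superposition:
  triangular load, peak 5.5 at the fixed end: w₀L⁴/(30EI) = 3676/EI
  point load 111 at a = 9.52: Pa²(3L − a)/(6EI) = 43895/EI
  δ_0 = 47571/EI
Flexibility coefficient — unit upward force at Q: δ_{QQ} = L³/(3EI) = 561.7/EI.
With EI = 11000 kip·ft²: δ_0 = 4.3247 ft and δ_{QQ} = 0.051065 ft/kip.
Compatibility — the beam at Q must follow the support down by 0.02083 ft: δ_0 − R_Q·δ_{QQ} = 0.02083, so R_Q = (4.3247 − 0.02083)/0.051065 = 84.28 kip.
Moment equilibrium about P: M_P = Σ(load moments about P) − R_Q·L = 1187 − 84.28×11.9 = 183.6 kip·ft.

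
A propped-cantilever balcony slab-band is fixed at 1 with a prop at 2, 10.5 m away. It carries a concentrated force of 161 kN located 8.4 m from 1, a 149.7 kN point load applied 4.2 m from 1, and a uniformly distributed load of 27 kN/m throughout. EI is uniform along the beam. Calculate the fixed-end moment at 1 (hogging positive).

M_1 = 836.2 kN·m

Release the roller at 2. Primary structure: cantilever fixed at 1.
Deflection at 2 on the released cantilever, summing each load's contribution:
  point load 161 at a = 8.4: Pa²(3L − a)/(6EI) = 43737/EI
  point load 149.7 at a = 4.2: Pa²(3L − a)/(6EI) = 12015/EI
  UDL 27: wL⁴/(8EI) = 41023/EI
  δ_0 = 96775/EI
Flexibility coefficient — unit upward force at 2: δ_{22} = L³/(3EI) = 385.9/EI.
The prop prevents deflection at 2: R_2 = δ_0/δ_{22} = 96775/385.9 = 250.8 kN.
Moment equilibrium about 1: M_1 = Σ(load moments about 1) − R_2·L = 3470 − 250.8×10.5 = 836.2 kN·m.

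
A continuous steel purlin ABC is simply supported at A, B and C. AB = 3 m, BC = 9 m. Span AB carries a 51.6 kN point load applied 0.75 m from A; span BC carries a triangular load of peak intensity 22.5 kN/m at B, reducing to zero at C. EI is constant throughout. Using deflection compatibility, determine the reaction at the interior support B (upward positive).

R_B = 122.9 kN

Release continuity at B by inserting a hinge; the redundant is the internal moment M_B. The primary structure is two simply-supported spans AB and BC.
Discontinuity in slope at B on the released structure — sum the simple-span end rotations:
  span AB: point load 51.6 at a = 0.75: Pab(L + a)/(6LEI) = 18.14/EI
  span BC: triangular load, peak 22.5: w₀L³/(45EI) = 364.5/EI
  relative rotation θ_0 = (18.14 + 364.5)/EI = 382.6/EI
A unit hogging moment at B produces rotation L₁/(3EI) + L₂/(3EI) = 4/EI.
Compatibility: M_B·(L₁+L₂)/(3EI) = θ_0, giving M_B = 95.66 kN·m (hogging).
Span AB, ΣM about A with M_B applied at B: R_B^{AB}·3 = 38.7 + 95.66, so R_B^{AB} = 44.79 kN and R_A = 51.6 − 44.79 = 6.813 kN.
Span BC, ΣM about C: R_B^{BC}·9 = 607.5 + 95.66, so R_B^{BC} = 78.13 kN and R_C = 101.2 − 78.13 = 23.12 kN.
R_B = 44.79 + 78.13 = 122.9 kN.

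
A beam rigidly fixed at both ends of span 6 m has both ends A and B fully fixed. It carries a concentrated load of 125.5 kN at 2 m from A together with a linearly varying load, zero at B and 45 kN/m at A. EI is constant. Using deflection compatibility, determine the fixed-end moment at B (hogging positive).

Release both end moments; the primary structure is a simply-supported span AB with redundants M_A and M_B.
Simple-span end rotations at A and B under the given loads:
  at A: point load 125.5 at a = 2: Pab(L + b)/(6LEI) = 278.9/EI
  at B: point load 125.5 at a = 2: Pab(L + a)/(6LEI) = 223.1/EI
  at A: triangular load, peak 45: w₀L³/(45EI) = 216/EI
  at B: triangular load, peak 45: 7w₀L³/(360EI) = 189/EI
  θ_A0 = 494.9/EI,  θ_B0 = 412.1/EI
Flexibility coefficients: a unit moment at one end gives L/(3EI) there and L/(6EI) at the far end, so f₁₁ = f₂₂ = 2/EI and f₁₂ = f₂₁ = 1/EI.
Compatibility — zero rotation at each built-in end:
  2 M_A + 1 M_B = 494.9
  1 M_A + 2 M_B = 412.1
Solving the pair gives M_A = 192.6 kN·m and M_B = 109.8 kN·m (hogging).

M_B = 109.8 kN·m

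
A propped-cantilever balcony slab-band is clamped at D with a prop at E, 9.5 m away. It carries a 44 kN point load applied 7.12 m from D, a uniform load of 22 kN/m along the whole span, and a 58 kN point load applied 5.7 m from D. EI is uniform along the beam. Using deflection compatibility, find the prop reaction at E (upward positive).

R_E = 131.2 kN

Choose R_E as the redundant. The primary structure is the cantilever fixed at D.
Deflection at E on the released cantilever, summing each load's contribution:
  point load 44 at a = 7.12: Pa²(3L − a)/(6EI) = 7948/EI
  UDL 22: wL⁴/(8EI) = 22399/EI
  point load 58 at a = 5.7: Pa²(3L − a)/(6EI) = 7161/EI
  δ_0 = 37508/EI
Flexibility coefficient — unit upward force at E: δ_{EE} = L³/(3EI) = 285.8/EI.
The prop prevents deflection at E: R_E = δ_0/δ_{EE} = 37508/285.8 = 131.2 kN.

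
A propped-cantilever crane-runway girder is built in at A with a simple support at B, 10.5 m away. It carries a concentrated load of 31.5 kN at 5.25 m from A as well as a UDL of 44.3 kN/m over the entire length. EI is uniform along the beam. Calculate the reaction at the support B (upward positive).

R_B = 184.3 kN

Choose R_B as the redundant. The primary structure is the cantilever fixed at A.
Deflection at B on the released cantilever, summing each load's contribution:
  point load 31.5 at a = 5.25: Pa²(3L − a)/(6EI) = 3798/EI
  UDL 44.3: wL⁴/(8EI) = 67309/EI
  δ_0 = 71107/EI
Flexibility coefficient — unit upward force at B: δ_{BB} = L³/(3EI) = 385.9/EI.
The prop prevents deflection at B: R_B = δ_0/δ_{BB} = 71107/385.9 = 184.3 kN.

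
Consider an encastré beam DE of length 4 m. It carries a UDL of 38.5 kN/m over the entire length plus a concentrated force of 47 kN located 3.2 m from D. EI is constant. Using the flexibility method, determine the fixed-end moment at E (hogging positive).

M_E = 75.4 kN·m

Take the two fixed-end moments M_D, M_E as redundants; the released structure is the simple span DE.
Simple-span end rotations at D and E under the given loads:
  at D: UDL 38.5: wL³/(24EI) = 102.7/EI
  at E: UDL 38.5: wL³/(24EI) = 102.7/EI
  at D: point load 47 at a = 3.2: Pab(L + b)/(6LEI) = 24.06/EI
  at E: point load 47 at a = 3.2: Pab(L + a)/(6LEI) = 36.1/EI
  θ_D0 = 126.7/EI,  θ_E0 = 138.8/EI
Flexibility coefficients: a unit moment at one end gives L/(3EI) there and L/(6EI) at the far end, so f₁₁ = f₂₂ = 1.333/EI and f₁₂ = f₂₁ = 0.6667/EI.
Compatibility — zero rotation at each built-in end:
  1.333 M_D + 0.6667 M_E = 126.7
  0.6667 M_D + 1.333 M_E = 138.8
Solving the pair gives M_D = 57.35 kN·m and M_E = 75.4 kN·m (hogging).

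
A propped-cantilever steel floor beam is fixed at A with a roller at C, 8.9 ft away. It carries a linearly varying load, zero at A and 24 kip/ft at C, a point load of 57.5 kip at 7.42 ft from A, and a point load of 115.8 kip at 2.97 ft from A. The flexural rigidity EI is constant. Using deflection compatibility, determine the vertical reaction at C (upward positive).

Choose R_C as the redundant. The primary structure is the cantilever fixed at A.
Downward deflection at the released point C due to the loads:
  triangular load, peak 24 at the free end: 11w₀L⁴/(120EI) = 13803/EI
  point load 57.5 at a = 7.42: Pa²(3L − a)/(6EI) = 10173/EI
  point load 115.8 at a = 2.97: Pa²(3L − a)/(6EI) = 4040/EI
  δ_0 = 28016/EI
Tip deflection under a unit load at C: L³/(3EI) = 235/EI.
Compatibility at C: δ_0 − R_C·δ_{CC} = 0, so R_C = 28016/235 = 119.2 kip.

R_C = 119.2 kip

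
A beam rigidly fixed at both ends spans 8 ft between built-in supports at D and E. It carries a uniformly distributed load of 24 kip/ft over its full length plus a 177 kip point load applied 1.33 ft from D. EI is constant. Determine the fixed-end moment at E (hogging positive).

Take the two fixed-end moments M_D, M_E as redundants; the released structure is the simple span DE.
End rotations of the released simple span under the applied load (×1/EI):
  at D: UDL 24: wL³/(24EI) = 512/EI
  at E: UDL 24: wL³/(24EI) = 512/EI
  at D: point load 177 at a = 1.33: Pab(L + b)/(6LEI) = 479.9/EI
  at E: point load 177 at a = 1.33: Pab(L + a)/(6LEI) = 305.2/EI
  θ_D0 = 991.9/EI,  θ_E0 = 817.2/EI
Flexibility coefficients: a unit moment at one end gives L/(3EI) there and L/(6EI) at the far end, so f₁₁ = f₂₂ = 2.667/EI and f₁₂ = f₂₁ = 1.333/EI.
Compatibility — zero rotation at each built-in end:
  2.667 M_D + 1.333 M_E = 991.9
  1.333 M_D + 2.667 M_E = 817.2
Solving the pair gives M_D = 291.6 kip·ft and M_E = 160.6 kip·ft (hogging).

M_E = 160.6 kip·ft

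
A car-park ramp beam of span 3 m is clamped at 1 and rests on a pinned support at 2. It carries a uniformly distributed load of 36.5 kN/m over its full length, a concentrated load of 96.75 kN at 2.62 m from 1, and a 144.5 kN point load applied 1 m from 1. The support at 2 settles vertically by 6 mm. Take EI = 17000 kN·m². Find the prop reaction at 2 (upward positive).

Take the reaction at 2 as the redundant and release it; the primary structure is a cantilever fixed at 1.
Deflection at 2 on the released cantilever, summing each load's contribution:
  UDL 36.5: wL⁴/(8EI) = 369.6/EI
  point load 96.75 at a = 2.62: Pa²(3L − a)/(6EI) = 706.2/EI
  point load 144.5 at a = 1: Pa²(3L − a)/(6EI) = 192.7/EI
  δ_0 = 1268/EI
Flexibility coefficient — unit upward force at 2: δ_{22} = L³/(3EI) = 9/EI.
With EI = 17000 kN·m²: δ_0 = 0.074613 m and δ_{22} = 0.000529 m/kN.
Compatibility — the beam at 2 must follow the support down by 0.006 m: δ_0 − R_2·δ_{22} = 0.006, so R_2 = (0.074613 − 0.006)/0.000529 = 129.6 kN.

R_2 = 129.6 kN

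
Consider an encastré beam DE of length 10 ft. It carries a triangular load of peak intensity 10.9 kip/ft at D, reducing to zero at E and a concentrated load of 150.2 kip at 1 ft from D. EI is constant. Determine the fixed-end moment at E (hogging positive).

Release both end moments; the primary structure is a simply-supported span DE with redundants M_D and M_E.
End rotations of the released simple span under the applied load (×1/EI):
  at D: triangular load, peak 10.9: w₀L³/(45EI) = 242.2/EI
  at E: triangular load, peak 10.9: 7w₀L³/(360EI) = 211.9/EI
  at D: point load 150.2 at a = 1: Pab(L + b)/(6LEI) = 428.1/EI
  at E: point load 150.2 at a = 1: Pab(L + a)/(6LEI) = 247.8/EI
  θ_D0 = 670.3/EI,  θ_E0 = 459.8/EI
Flexibility coefficients: a unit moment at one end gives L/(3EI) there and L/(6EI) at the far end, so f₁₁ = f₂₂ = 3.333/EI and f₁₂ = f₂₁ = 1.667/EI.
Compatibility — zero rotation at each built-in end:
  3.333 M_D + 1.667 M_E = 670.3
  1.667 M_D + 3.333 M_E = 459.8
Solving the pair gives M_D = 176.2 kip·ft and M_E = 49.85 kip·ft (hogging).

M_E = 49.85 kip·ft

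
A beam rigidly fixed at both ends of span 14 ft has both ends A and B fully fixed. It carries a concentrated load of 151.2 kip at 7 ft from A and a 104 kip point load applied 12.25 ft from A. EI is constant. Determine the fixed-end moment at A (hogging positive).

Release both end moments; the primary structure is a simply-supported span AB with redundants M_A and M_B.
Simple-span end rotations at A and B under the given loads:
  at A: point load 151.2 at a = 7: Pab(L + b)/(6LEI) = 1852/EI
  at B: point load 151.2 at a = 7: Pab(L + a)/(6LEI) = 1852/EI
  at A: point load 104 at a = 12.25: Pab(L + b)/(6LEI) = 418/EI
  at B: point load 104 at a = 12.25: Pab(L + a)/(6LEI) = 696.7/EI
  θ_A0 = 2270/EI,  θ_B0 = 2549/EI
Flexibility coefficients: a unit moment at one end gives L/(3EI) there and L/(6EI) at the far end, so f₁₁ = f₂₂ = 4.667/EI and f₁₂ = f₂₁ = 2.333/EI.
Compatibility — zero rotation at each built-in end:
  4.667 M_A + 2.333 M_B = 2270
  2.333 M_A + 4.667 M_B = 2549
Solving the pair gives M_A = 284.5 kip·ft and M_B = 403.9 kip·ft (hogging).

M_A = 284.5 kip·ft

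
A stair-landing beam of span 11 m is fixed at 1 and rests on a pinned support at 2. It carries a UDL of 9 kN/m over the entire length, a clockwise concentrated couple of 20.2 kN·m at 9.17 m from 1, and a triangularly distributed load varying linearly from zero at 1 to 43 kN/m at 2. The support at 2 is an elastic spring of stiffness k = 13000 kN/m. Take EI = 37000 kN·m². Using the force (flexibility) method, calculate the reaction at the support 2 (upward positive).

Release the roller at 2. Primary structure: cantilever fixed at 1.
Free-end deflection of the primary structure under the applied loading (downward +):
  UDL 9: wL⁴/(8EI) = 16471/EI
  clockwise couple 20.2 at a = 9.17: M₀a(2L − a)/(2EI) = 1188/EI
  triangular load, peak 43 at the free end: 11w₀L⁴/(120EI) = 57710/EI
  δ_0 = 75369/EI
Tip deflection under a unit load at 2: L³/(3EI) = 443.7/EI.
With EI = 37000 kN·m²: δ_0 = 2.037 m and δ_{22} = 0.011991 m/kN.
Compatibility — the spring shortens by R_2/k under the reaction it provides: δ_0 − R_2·δ_{22} = R_2/k. With 1/k = 0.000077 m/kN, R_2 = δ_0 / (δ_{22} + 1/k) = 2.037 / (0.011991 + 0.000077) = 168.8 kN.

R_2 = 168.8 kN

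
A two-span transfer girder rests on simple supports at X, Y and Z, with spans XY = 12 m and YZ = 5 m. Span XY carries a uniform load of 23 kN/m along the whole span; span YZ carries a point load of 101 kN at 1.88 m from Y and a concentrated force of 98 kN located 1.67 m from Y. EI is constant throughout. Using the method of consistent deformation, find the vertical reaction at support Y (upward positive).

R_Y = 364.7 kN

Release continuity at Y by inserting a hinge; the redundant is the internal moment M_Y. The primary structure is two simply-supported spans XY and YZ.
Discontinuity in slope at Y on the released structure — sum the simple-span end rotations:
  span XY: UDL 23: wL³/(24EI) = 1656/EI
  span YZ: point load 101 at a = 1.88: Pab(L + b)/(6LEI) = 160.3/EI
  span YZ: point load 98 at a = 1.67: Pab(L + b)/(6LEI) = 151.3/EI
  relative rotation θ_0 = (1656 + 311.7)/EI = 1968/EI
A unit hogging moment at Y produces rotation L₁/(3EI) + L₂/(3EI) = 5.667/EI.
Compatibility: M_Y·(L₁+L₂)/(3EI) = θ_0, giving M_Y = 347.2 kN·m (hogging).
Span XY, ΣM about X with M_Y applied at Y: R_Y^{XY}·12 = 1656 + 347.2, so R_Y^{XY} = 166.9 kN and R_X = 276 − 166.9 = 109.1 kN.
Span YZ, ΣM about Z: R_Y^{YZ}·5 = 641.5 + 347.2, so R_Y^{YZ} = 197.7 kN and R_Z = 199 − 197.7 = 1.261 kN.
R_Y = 166.9 + 197.7 = 364.7 kN.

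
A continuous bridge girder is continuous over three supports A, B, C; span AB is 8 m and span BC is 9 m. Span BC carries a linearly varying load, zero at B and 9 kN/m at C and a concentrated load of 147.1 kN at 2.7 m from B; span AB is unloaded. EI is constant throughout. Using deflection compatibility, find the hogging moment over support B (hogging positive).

M_B = 147.6 kN·m

Insert a hinge at B; M_B is the redundant, and each span becomes simply supported.
Rotations at B on the released spans (each span's end-slope, ×1/EI):
  span BC: triangular load, peak 9: 7w₀L³/(360EI) = 127.6/EI
  span BC: point load 147.1 at a = 2.7: Pab(L + b)/(6LEI) = 708.9/EI
  relative rotation θ_0 = (0 + 836.5)/EI = 836.5/EI
A unit hogging moment at B produces rotation L₁/(3EI) + L₂/(3EI) = 5.667/EI.
Slope continuity at B: θ_0 = M_B·5.667/EI, so M_B = 836.5/5.667 = 147.6 kN·m (hogging).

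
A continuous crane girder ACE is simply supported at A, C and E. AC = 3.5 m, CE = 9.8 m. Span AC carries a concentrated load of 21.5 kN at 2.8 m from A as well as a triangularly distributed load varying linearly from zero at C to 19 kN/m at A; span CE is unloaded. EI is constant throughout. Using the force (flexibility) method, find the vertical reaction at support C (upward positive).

R_C = 30.77 kN

Insert a hinge at C; M_C is the redundant, and each span becomes simply supported.
Discontinuity in slope at C on the released structure — sum the simple-span end rotations:
  span AC: point load 21.5 at a = 2.8: Pab(L + a)/(6LEI) = 12.64/EI
  span AC: triangular load, peak 19: 7w₀L³/(360EI) = 15.84/EI
  relative rotation θ_0 = (28.48 + 0)/EI = 28.48/EI
A unit hogging moment at C produces rotation L₁/(3EI) + L₂/(3EI) = 4.433/EI.
Compatibility: M_C·(L₁+L₂)/(3EI) = θ_0, giving M_C = 6.424 kN·m (hogging).
Span AC, ΣM about A with M_C applied at C: R_C^{AC}·3.5 = 98.99 + 6.424, so R_C^{AC} = 30.12 kN and R_A = 54.75 − 30.12 = 24.63 kN.
Span CE, ΣM about E: R_C^{CE}·9.8 = 0 + 6.424, so R_C^{CE} = 0.6556 kN and R_E = 0 − 0.6556 = -0.6556 kN.
R_C = 30.12 + 0.6556 = 30.77 kN.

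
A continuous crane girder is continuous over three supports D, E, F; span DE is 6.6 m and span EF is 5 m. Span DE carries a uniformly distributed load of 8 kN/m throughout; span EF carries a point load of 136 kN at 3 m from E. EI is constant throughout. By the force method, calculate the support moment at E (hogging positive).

Take M_E as the redundant. Released structure: two simple spans DE and EF with a hinge at E.
End slopes at the hinge E, treating each span as simply supported:
  span DE: UDL 8: wL³/(24EI) = 95.83/EI
  span EF: point load 136 at a = 3: Pab(L + b)/(6LEI) = 190.4/EI
  relative rotation θ_0 = (95.83 + 190.4)/EI = 286.2/EI
A unit hogging moment at E produces rotation L₁/(3EI) + L₂/(3EI) = 3.867/EI.
Slope continuity at E: θ_0 = M_E·3.867/EI, so M_E = 286.2/3.867 = 74.03 kN·m (hogging).

M_E = 74.03 kN·m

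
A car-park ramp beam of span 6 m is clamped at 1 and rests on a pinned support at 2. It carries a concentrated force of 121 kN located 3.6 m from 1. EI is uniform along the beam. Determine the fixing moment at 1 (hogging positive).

M_1 = 122 kN·m

Choose R_2 as the redundant. The primary structure is the cantilever fixed at 1.
Primary-structure tip deflection at 2 by superposition:
  point load 121 at a = 3.6: Pa²(3L − a)/(6EI) = 3764/EI
Tip deflection under a unit load at 2: L³/(3EI) = 72/EI.
Compatibility at 2: δ_0 − R_2·δ_{22} = 0, so R_2 = 3764/72 = 52.27 kN.
Moment equilibrium about 1: M_1 = Σ(load moments about 1) − R_2·L = 435.6 − 52.27×6 = 122 kN·m.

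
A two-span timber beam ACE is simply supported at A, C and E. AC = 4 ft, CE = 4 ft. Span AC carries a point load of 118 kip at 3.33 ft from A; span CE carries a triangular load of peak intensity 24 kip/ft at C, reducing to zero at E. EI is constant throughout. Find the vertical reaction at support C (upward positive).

R_C = 151.7 kip

Take M_C as the redundant. Released structure: two simple spans AC and CE with a hinge at C.
Discontinuity in slope at C on the released structure — sum the simple-span end rotations:
  span AC: point load 118 at a = 3.33: Pab(L + a)/(6LEI) = 80.41/EI
  span CE: triangular load, peak 24: w₀L³/(45EI) = 34.13/EI
  relative rotation θ_0 = (80.41 + 34.13)/EI = 114.5/EI
A unit hogging moment at C produces rotation L₁/(3EI) + L₂/(3EI) = 2.667/EI.
Compatibility: M_C·(L₁+L₂)/(3EI) = θ_0, giving M_C = 42.95 kip·ft (hogging).
Span AC, ΣM about A with M_C applied at C: R_C^{AC}·4 = 392.9 + 42.95, so R_C^{AC} = 109 kip and R_A = 118 − 109 = 9.027 kip.
Span CE, ΣM about E: R_C^{CE}·4 = 128 + 42.95, so R_C^{CE} = 42.74 kip and R_E = 48 − 42.74 = 5.262 kip.
R_C = 109 + 42.74 = 151.7 kip.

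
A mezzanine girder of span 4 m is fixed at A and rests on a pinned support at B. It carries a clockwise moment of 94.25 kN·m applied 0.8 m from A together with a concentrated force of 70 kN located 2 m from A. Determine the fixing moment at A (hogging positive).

Choose R_B as the redundant. The primary structure is the cantilever fixed at A.
Deflection at B on the released cantilever, summing each load's contribution:
  clockwise couple 94.25 at a = 0.8: M₀a(2L − a)/(2EI) = 271.4/EI
  point load 70 at a = 2: Pa²(3L − a)/(6EI) = 466.7/EI
  δ_0 = 738.1/EI
Tip deflection under a unit load at B: L³/(3EI) = 21.33/EI.
The prop prevents deflection at B: R_B = δ_0/δ_{BB} = 738.1/21.33 = 34.6 kN.
Moment equilibrium about A: M_A = Σ(load moments about A) − R_B·L = 234.2 − 34.6×4 = 95.86 kN·m.

M_A = 95.86 kN·m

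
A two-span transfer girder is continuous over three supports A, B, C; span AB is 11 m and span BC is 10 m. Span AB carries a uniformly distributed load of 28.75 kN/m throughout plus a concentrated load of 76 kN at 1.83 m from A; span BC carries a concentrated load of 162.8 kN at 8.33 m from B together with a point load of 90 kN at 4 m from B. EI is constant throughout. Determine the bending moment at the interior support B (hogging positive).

M_B = 408.4 kN·m

Insert a hinge at B; M_B is the redundant, and each span becomes simply supported.
End slopes at the hinge B, treating each span as simply supported:
  span AB: UDL 28.75: wL³/(24EI) = 1594/EI
  span AB: point load 76 at a = 1.83: Pab(L + a)/(6LEI) = 247.9/EI
  span BC: point load 162.8 at a = 8.33: Pab(L + b)/(6LEI) = 440.5/EI
  span BC: point load 90 at a = 4: Pab(L + b)/(6LEI) = 576/EI
  relative rotation θ_0 = (1842 + 1016)/EI = 2859/EI
A unit hogging moment at B produces rotation L₁/(3EI) + L₂/(3EI) = 7/EI.
Slope continuity at B: θ_0 = M_B·7/EI, so M_B = 2859/7 = 408.4 kN·m (hogging).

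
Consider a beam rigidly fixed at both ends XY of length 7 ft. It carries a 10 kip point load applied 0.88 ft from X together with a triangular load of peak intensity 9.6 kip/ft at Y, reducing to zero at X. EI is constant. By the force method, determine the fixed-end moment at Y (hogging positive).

M_Y = 24.49 kip·ft

Take the two fixed-end moments M_X, M_Y as redundants; the released structure is the simple span XY.
End rotations of the released simple span under the applied load (×1/EI):
  at X: point load 10 at a = 0.88: Pab(L + b)/(6LEI) = 16.82/EI
  at Y: point load 10 at a = 0.88: Pab(L + a)/(6LEI) = 10.1/EI
  at X: triangular load, peak 9.6: 7w₀L³/(360EI) = 64.03/EI
  at Y: triangular load, peak 9.6: w₀L³/(45EI) = 73.17/EI
  θ_X0 = 80.85/EI,  θ_Y0 = 83.28/EI
Flexibility coefficients: a unit moment at one end gives L/(3EI) there and L/(6EI) at the far end, so f₁₁ = f₂₂ = 2.333/EI and f₁₂ = f₂₁ = 1.167/EI.
Compatibility — zero rotation at each built-in end:
  2.333 M_X + 1.167 M_Y = 80.85
  1.167 M_X + 2.333 M_Y = 83.28
Solving the pair gives M_X = 22.41 kip·ft and M_Y = 24.49 kip·ft (hogging).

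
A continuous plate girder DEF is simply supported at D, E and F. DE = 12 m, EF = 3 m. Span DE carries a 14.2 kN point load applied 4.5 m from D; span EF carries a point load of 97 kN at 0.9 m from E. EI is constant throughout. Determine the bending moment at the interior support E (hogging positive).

Release continuity at E by inserting a hinge; the redundant is the internal moment M_E. The primary structure is two simply-supported spans DE and EF.
Rotations at E on the released spans (each span's end-slope, ×1/EI):
  span DE: point load 14.2 at a = 4.5: Pab(L + a)/(6LEI) = 109.8/EI
  span EF: point load 97 at a = 0.9: Pab(L + b)/(6LEI) = 51.94/EI
  relative rotation θ_0 = (109.8 + 51.94)/EI = 161.8/EI
A unit hogging moment at E produces rotation L₁/(3EI) + L₂/(3EI) = 5/EI.
Compatibility: M_E·(L₁+L₂)/(3EI) = θ_0, giving M_E = 32.35 kN·m (hogging).

M_E = 32.35 kN·m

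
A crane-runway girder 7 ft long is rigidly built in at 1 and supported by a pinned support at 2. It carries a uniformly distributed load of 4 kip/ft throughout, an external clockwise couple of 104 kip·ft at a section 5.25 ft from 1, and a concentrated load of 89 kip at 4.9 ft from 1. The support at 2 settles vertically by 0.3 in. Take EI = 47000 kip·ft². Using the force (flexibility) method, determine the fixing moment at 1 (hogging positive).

M_1 = 139.2 kip·ft

Remove the prop at 2; the released (primary) structure is a cantilever built in at 1.
Deflection at 2 on the released cantilever, summing each load's contribution:
  UDL 4: wL⁴/(8EI) = 1200/EI
  clockwise couple 104 at a = 5.25: M₀a(2L − a)/(2EI) = 2389/EI
  point load 89 at a = 4.9: Pa²(3L − a)/(6EI) = 5734/EI
  δ_0 = 9323/EI
Flexibility coefficient — unit upward force at 2: δ_{22} = L³/(3EI) = 114.3/EI.
With EI = 47000 kip·ft²: δ_0 = 0.19837 ft and δ_{22} = 0.002433 ft/kip.
Compatibility — the beam at 2 must follow the support down by 0.025 ft: δ_0 − R_2·δ_{22} = 0.025, so R_2 = (0.19837 − 0.025)/0.002433 = 71.27 kip.
Moment equilibrium about 1: M_1 = Σ(load moments about 1) − R_2·L = 638.1 − 71.27×7 = 139.2 kip·ft.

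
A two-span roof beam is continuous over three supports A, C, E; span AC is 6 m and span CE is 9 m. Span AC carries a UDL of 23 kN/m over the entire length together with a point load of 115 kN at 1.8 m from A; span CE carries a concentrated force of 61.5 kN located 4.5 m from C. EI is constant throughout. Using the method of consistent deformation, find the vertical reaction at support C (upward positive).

R_C = 173.5 kN

Insert a hinge at C; M_C is the redundant, and each span becomes simply supported.
End slopes at the hinge C, treating each span as simply supported:
  span AC: UDL 23: wL³/(24EI) = 207/EI
  span AC: point load 115 at a = 1.8: Pab(L + a)/(6LEI) = 188.4/EI
  span CE: point load 61.5 at a = 4.5: Pab(L + b)/(6LEI) = 311.3/EI
  relative rotation θ_0 = (395.4 + 311.3)/EI = 706.7/EI
A unit hogging moment at C produces rotation L₁/(3EI) + L₂/(3EI) = 5/EI.
Compatibility: M_C·(L₁+L₂)/(3EI) = θ_0, giving M_C = 141.3 kN·m (hogging).
Span AC, ΣM about A with M_C applied at C: R_C^{AC}·6 = 621 + 141.3, so R_C^{AC} = 127.1 kN and R_A = 253 − 127.1 = 125.9 kN.
Span CE, ΣM about E: R_C^{CE}·9 = 276.8 + 141.3, so R_C^{CE} = 46.45 kN and R_E = 61.5 − 46.45 = 15.05 kN.
R_C = 127.1 + 46.45 = 173.5 kN.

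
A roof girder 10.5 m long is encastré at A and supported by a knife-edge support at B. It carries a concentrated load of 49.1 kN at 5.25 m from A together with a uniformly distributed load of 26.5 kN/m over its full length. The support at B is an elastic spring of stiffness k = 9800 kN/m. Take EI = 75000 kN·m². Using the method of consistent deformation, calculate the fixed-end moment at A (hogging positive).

Release the roller at B. Primary structure: cantilever fixed at A.
Primary-structure tip deflection at B by superposition:
  point load 49.1 at a = 5.25: Pa²(3L − a)/(6EI) = 5921/EI
  UDL 26.5: wL⁴/(8EI) = 40264/EI
  δ_0 = 46184/EI
Flexibility coefficient — unit upward force at B: δ_{BB} = L³/(3EI) = 385.9/EI.
With EI = 75000 kN·m²: δ_0 = 0.61579 m and δ_{BB} = 0.005145 m/kN.
Compatibility — the spring shortens by R_B/k under the reaction it provides: δ_0 − R_B·δ_{BB} = R_B/k. With 1/k = 0.000102 m/kN, R_B = δ_0 / (δ_{BB} + 1/k) = 0.61579 / (0.005145 + 0.000102) = 117.4 kN.
Moment equilibrium about A: M_A = Σ(load moments about A) − R_B·L = 1719 − 117.4×10.5 = 486.3 kN·m.

M_A = 486.3 kN·m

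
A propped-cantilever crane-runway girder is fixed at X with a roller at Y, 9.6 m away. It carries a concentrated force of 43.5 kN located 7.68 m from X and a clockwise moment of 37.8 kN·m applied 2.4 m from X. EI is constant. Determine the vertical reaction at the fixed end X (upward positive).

Remove the prop at Y; the released (primary) structure is a cantilever built in at X.
Free-end deflection of the primary structure under the applied loading (downward +):
  point load 43.5 at a = 7.68: Pa²(3L − a)/(6EI) = 9031/EI
  clockwise couple 37.8 at a = 2.4: M₀a(2L − a)/(2EI) = 762/EI
  δ_0 = 9793/EI
Flexibility coefficient — unit upward force at Y: δ_{YY} = L³/(3EI) = 294.9/EI.
The prop prevents deflection at Y: R_Y = δ_0/δ_{YY} = 9793/294.9 = 33.21 kN.
Vertical equilibrium: R_X = ΣP − R_Y = 43.5 − 33.21 = 10.29 kN.

R_X = 10.29 kN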